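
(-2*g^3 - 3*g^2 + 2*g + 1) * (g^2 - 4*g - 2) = -2*g^5 + 5*g^4 + 18*g^3 - g^2 - 8*g - 2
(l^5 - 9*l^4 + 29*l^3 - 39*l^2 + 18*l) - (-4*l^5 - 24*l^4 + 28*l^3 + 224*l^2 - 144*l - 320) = 5*l^5 + 15*l^4 + l^3 - 263*l^2 + 162*l + 320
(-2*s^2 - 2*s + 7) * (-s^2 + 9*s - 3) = 2*s^4 - 16*s^3 - 19*s^2 + 69*s - 21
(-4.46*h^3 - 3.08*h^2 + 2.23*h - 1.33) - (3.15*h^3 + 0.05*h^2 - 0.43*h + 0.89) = -7.61*h^3 - 3.13*h^2 + 2.66*h - 2.22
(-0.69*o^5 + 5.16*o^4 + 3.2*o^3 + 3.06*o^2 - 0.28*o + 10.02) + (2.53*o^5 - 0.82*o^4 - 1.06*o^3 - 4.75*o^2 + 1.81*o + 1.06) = 1.84*o^5 + 4.34*o^4 + 2.14*o^3 - 1.69*o^2 + 1.53*o + 11.08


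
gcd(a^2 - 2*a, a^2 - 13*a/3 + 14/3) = a - 2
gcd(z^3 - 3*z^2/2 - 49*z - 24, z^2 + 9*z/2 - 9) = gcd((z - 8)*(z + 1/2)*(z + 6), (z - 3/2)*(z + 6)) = z + 6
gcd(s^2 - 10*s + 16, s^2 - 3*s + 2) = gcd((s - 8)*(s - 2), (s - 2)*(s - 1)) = s - 2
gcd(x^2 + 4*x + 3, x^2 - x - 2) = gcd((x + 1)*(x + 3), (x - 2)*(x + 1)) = x + 1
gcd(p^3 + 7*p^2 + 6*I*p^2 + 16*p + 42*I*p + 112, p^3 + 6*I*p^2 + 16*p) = p^2 + 6*I*p + 16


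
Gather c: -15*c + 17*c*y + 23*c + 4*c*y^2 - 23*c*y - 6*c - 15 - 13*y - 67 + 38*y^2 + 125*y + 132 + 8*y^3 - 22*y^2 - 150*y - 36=c*(4*y^2 - 6*y + 2) + 8*y^3 + 16*y^2 - 38*y + 14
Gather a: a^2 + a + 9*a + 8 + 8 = a^2 + 10*a + 16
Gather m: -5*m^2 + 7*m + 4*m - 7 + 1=-5*m^2 + 11*m - 6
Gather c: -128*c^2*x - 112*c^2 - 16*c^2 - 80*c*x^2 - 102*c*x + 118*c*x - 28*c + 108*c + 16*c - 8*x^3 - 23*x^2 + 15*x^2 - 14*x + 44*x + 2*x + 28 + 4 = c^2*(-128*x - 128) + c*(-80*x^2 + 16*x + 96) - 8*x^3 - 8*x^2 + 32*x + 32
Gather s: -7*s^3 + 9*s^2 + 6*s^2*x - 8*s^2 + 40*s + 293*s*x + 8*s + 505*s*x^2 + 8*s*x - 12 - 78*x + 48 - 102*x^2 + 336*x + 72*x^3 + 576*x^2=-7*s^3 + s^2*(6*x + 1) + s*(505*x^2 + 301*x + 48) + 72*x^3 + 474*x^2 + 258*x + 36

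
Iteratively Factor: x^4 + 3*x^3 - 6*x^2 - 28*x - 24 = (x + 2)*(x^3 + x^2 - 8*x - 12) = (x - 3)*(x + 2)*(x^2 + 4*x + 4) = (x - 3)*(x + 2)^2*(x + 2)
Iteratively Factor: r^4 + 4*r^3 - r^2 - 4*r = (r - 1)*(r^3 + 5*r^2 + 4*r) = (r - 1)*(r + 1)*(r^2 + 4*r) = (r - 1)*(r + 1)*(r + 4)*(r)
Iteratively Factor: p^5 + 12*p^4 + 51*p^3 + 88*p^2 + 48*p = (p + 1)*(p^4 + 11*p^3 + 40*p^2 + 48*p) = p*(p + 1)*(p^3 + 11*p^2 + 40*p + 48) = p*(p + 1)*(p + 4)*(p^2 + 7*p + 12) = p*(p + 1)*(p + 3)*(p + 4)*(p + 4)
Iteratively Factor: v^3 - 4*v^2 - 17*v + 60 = (v + 4)*(v^2 - 8*v + 15) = (v - 5)*(v + 4)*(v - 3)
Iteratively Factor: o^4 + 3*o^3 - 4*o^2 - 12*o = (o + 3)*(o^3 - 4*o) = (o + 2)*(o + 3)*(o^2 - 2*o) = (o - 2)*(o + 2)*(o + 3)*(o)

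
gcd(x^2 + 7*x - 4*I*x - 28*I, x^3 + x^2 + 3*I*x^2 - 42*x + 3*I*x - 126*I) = x + 7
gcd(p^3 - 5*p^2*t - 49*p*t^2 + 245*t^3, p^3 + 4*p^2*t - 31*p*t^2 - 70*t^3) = p^2 + 2*p*t - 35*t^2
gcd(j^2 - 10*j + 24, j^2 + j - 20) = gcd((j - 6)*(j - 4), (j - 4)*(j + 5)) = j - 4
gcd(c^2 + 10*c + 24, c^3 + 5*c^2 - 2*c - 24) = c + 4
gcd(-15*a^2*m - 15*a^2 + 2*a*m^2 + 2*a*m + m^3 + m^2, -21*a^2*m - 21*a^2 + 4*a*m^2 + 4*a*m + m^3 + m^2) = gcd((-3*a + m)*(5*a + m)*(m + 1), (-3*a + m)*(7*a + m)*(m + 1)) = 3*a*m + 3*a - m^2 - m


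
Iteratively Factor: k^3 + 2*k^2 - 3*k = (k - 1)*(k^2 + 3*k) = k*(k - 1)*(k + 3)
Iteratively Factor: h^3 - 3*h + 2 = (h + 2)*(h^2 - 2*h + 1) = (h - 1)*(h + 2)*(h - 1)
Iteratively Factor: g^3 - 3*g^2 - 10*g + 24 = (g + 3)*(g^2 - 6*g + 8) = (g - 2)*(g + 3)*(g - 4)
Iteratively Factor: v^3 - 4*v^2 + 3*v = (v)*(v^2 - 4*v + 3) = v*(v - 1)*(v - 3)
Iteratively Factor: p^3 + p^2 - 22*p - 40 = (p + 4)*(p^2 - 3*p - 10) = (p + 2)*(p + 4)*(p - 5)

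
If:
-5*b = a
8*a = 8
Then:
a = 1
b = -1/5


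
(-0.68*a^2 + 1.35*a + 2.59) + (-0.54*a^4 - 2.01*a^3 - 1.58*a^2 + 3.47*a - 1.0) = -0.54*a^4 - 2.01*a^3 - 2.26*a^2 + 4.82*a + 1.59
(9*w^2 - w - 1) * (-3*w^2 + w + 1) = -27*w^4 + 12*w^3 + 11*w^2 - 2*w - 1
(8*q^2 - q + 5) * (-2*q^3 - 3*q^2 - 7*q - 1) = -16*q^5 - 22*q^4 - 63*q^3 - 16*q^2 - 34*q - 5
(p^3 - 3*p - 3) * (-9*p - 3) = -9*p^4 - 3*p^3 + 27*p^2 + 36*p + 9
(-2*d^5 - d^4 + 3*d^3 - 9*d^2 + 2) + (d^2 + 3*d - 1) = -2*d^5 - d^4 + 3*d^3 - 8*d^2 + 3*d + 1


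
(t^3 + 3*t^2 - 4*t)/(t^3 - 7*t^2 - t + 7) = t*(t + 4)/(t^2 - 6*t - 7)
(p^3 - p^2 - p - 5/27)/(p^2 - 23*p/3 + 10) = (9*p^2 + 6*p + 1)/(9*(p - 6))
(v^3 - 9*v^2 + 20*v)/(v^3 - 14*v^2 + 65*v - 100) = v/(v - 5)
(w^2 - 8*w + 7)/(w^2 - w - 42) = (w - 1)/(w + 6)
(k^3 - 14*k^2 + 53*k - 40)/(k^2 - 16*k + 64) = (k^2 - 6*k + 5)/(k - 8)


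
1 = 1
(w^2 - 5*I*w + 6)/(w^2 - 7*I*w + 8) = (w - 6*I)/(w - 8*I)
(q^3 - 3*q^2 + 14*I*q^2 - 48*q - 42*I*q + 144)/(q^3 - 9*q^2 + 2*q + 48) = (q^2 + 14*I*q - 48)/(q^2 - 6*q - 16)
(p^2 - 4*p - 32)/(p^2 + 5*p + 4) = (p - 8)/(p + 1)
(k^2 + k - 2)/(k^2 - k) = (k + 2)/k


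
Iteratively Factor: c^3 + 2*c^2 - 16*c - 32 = (c + 2)*(c^2 - 16) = (c - 4)*(c + 2)*(c + 4)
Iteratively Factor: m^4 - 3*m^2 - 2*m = (m)*(m^3 - 3*m - 2) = m*(m + 1)*(m^2 - m - 2) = m*(m - 2)*(m + 1)*(m + 1)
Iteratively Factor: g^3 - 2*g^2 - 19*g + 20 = (g - 1)*(g^2 - g - 20) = (g - 5)*(g - 1)*(g + 4)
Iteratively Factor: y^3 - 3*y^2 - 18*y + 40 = (y - 2)*(y^2 - y - 20) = (y - 5)*(y - 2)*(y + 4)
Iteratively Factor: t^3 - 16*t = (t + 4)*(t^2 - 4*t) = (t - 4)*(t + 4)*(t)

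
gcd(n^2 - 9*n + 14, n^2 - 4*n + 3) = 1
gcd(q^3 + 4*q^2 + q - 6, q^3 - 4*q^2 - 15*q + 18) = q^2 + 2*q - 3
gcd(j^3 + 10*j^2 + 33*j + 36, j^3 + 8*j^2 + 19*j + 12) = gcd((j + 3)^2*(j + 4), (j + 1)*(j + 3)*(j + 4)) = j^2 + 7*j + 12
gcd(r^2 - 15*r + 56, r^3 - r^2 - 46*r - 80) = r - 8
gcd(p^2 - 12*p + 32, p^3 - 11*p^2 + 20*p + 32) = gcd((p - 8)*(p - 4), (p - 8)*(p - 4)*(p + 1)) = p^2 - 12*p + 32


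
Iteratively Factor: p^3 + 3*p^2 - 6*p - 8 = (p + 4)*(p^2 - p - 2) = (p - 2)*(p + 4)*(p + 1)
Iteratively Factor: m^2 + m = (m)*(m + 1)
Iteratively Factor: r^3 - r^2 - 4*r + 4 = (r + 2)*(r^2 - 3*r + 2) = (r - 1)*(r + 2)*(r - 2)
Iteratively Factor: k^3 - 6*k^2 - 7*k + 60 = (k - 5)*(k^2 - k - 12) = (k - 5)*(k + 3)*(k - 4)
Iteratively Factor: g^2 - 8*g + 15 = (g - 5)*(g - 3)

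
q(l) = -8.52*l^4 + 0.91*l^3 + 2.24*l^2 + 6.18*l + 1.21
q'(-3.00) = 937.47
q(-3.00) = -711.86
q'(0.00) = 6.18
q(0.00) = 1.21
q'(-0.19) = 5.66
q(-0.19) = 0.10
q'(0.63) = 1.56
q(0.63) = 4.88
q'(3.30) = -1174.04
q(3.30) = -931.70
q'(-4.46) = 3063.96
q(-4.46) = -3433.69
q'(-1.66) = 162.16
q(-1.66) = -71.73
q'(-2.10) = 324.43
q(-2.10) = -176.01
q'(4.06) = -2211.38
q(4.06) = -2190.84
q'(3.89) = -1941.16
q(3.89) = -1838.20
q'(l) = -34.08*l^3 + 2.73*l^2 + 4.48*l + 6.18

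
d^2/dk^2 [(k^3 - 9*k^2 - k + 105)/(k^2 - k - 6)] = 6*(-k^3 + 57*k^2 - 75*k + 139)/(k^6 - 3*k^5 - 15*k^4 + 35*k^3 + 90*k^2 - 108*k - 216)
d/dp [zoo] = 0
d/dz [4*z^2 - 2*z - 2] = 8*z - 2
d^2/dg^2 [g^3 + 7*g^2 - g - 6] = 6*g + 14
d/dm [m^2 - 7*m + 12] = 2*m - 7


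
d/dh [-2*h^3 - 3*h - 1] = -6*h^2 - 3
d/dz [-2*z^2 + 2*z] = 2 - 4*z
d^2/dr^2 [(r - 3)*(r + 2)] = 2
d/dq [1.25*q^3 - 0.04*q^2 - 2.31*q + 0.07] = 3.75*q^2 - 0.08*q - 2.31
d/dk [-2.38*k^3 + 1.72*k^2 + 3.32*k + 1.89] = -7.14*k^2 + 3.44*k + 3.32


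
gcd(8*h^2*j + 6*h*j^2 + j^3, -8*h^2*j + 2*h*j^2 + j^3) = 4*h*j + j^2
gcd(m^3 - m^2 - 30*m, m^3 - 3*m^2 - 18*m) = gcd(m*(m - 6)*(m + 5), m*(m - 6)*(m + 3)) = m^2 - 6*m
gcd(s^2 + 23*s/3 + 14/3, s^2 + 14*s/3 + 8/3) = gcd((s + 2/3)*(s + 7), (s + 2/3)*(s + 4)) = s + 2/3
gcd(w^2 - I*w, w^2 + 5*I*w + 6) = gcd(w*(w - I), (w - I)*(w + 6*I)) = w - I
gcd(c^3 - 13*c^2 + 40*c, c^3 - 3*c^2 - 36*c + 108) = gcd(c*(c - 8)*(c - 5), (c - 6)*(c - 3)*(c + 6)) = 1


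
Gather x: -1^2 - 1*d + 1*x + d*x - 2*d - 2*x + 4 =-3*d + x*(d - 1) + 3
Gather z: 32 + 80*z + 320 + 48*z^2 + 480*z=48*z^2 + 560*z + 352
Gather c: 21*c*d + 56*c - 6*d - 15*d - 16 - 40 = c*(21*d + 56) - 21*d - 56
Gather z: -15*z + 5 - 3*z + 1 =6 - 18*z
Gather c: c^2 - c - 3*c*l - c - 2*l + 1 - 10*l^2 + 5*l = c^2 + c*(-3*l - 2) - 10*l^2 + 3*l + 1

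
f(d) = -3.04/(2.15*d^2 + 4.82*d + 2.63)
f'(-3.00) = -0.43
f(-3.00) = -0.40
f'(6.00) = 0.01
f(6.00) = -0.03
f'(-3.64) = -0.18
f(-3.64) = -0.22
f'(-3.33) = -0.27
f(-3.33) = -0.29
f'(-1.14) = -49.93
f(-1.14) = 43.02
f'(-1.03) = 412.73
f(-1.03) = 56.65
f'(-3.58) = -0.19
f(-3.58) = -0.24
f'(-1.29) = -22167.25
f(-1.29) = 304.46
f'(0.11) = 1.58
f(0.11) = -0.95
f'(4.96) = 0.01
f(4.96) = -0.04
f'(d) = -3.04*(-4.3*d - 4.82)/(2.15*d^2 + 4.82*d + 2.63)^2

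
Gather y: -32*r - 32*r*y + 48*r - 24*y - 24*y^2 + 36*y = 16*r - 24*y^2 + y*(12 - 32*r)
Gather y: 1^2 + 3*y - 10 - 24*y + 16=7 - 21*y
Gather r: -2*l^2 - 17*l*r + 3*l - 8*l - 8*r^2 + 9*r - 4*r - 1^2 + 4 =-2*l^2 - 5*l - 8*r^2 + r*(5 - 17*l) + 3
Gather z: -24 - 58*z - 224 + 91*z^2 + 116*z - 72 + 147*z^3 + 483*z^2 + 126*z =147*z^3 + 574*z^2 + 184*z - 320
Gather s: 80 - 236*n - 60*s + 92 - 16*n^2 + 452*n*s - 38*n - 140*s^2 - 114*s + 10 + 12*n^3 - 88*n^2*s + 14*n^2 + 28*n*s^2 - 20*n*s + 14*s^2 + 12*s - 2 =12*n^3 - 2*n^2 - 274*n + s^2*(28*n - 126) + s*(-88*n^2 + 432*n - 162) + 180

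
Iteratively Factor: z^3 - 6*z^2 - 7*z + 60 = (z - 5)*(z^2 - z - 12) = (z - 5)*(z - 4)*(z + 3)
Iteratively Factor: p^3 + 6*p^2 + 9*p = (p + 3)*(p^2 + 3*p) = p*(p + 3)*(p + 3)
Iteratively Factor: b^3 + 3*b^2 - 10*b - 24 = (b + 4)*(b^2 - b - 6) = (b + 2)*(b + 4)*(b - 3)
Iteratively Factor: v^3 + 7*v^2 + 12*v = (v)*(v^2 + 7*v + 12) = v*(v + 3)*(v + 4)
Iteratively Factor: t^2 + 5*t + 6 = (t + 2)*(t + 3)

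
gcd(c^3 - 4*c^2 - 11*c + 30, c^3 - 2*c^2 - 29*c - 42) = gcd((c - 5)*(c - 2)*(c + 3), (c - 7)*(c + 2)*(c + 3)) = c + 3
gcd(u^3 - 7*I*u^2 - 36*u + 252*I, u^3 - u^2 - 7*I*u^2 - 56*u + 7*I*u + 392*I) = u - 7*I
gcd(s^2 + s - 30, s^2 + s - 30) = s^2 + s - 30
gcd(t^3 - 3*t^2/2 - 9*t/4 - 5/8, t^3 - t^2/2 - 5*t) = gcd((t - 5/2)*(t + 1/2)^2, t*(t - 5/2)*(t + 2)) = t - 5/2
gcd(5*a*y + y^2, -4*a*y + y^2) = y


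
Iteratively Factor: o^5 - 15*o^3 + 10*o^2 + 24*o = (o)*(o^4 - 15*o^2 + 10*o + 24) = o*(o - 2)*(o^3 + 2*o^2 - 11*o - 12) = o*(o - 3)*(o - 2)*(o^2 + 5*o + 4) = o*(o - 3)*(o - 2)*(o + 1)*(o + 4)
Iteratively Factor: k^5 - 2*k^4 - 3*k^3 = (k - 3)*(k^4 + k^3) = k*(k - 3)*(k^3 + k^2) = k^2*(k - 3)*(k^2 + k) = k^3*(k - 3)*(k + 1)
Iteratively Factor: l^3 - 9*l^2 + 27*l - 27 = (l - 3)*(l^2 - 6*l + 9) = (l - 3)^2*(l - 3)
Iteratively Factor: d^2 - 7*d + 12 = (d - 3)*(d - 4)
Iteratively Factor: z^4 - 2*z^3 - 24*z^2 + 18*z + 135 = (z - 5)*(z^3 + 3*z^2 - 9*z - 27) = (z - 5)*(z - 3)*(z^2 + 6*z + 9) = (z - 5)*(z - 3)*(z + 3)*(z + 3)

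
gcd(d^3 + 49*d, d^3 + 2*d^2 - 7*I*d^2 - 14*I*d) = d^2 - 7*I*d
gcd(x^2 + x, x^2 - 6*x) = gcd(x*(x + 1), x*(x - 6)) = x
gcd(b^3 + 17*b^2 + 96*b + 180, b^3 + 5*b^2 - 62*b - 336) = b + 6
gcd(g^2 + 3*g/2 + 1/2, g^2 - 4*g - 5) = g + 1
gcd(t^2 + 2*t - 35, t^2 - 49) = t + 7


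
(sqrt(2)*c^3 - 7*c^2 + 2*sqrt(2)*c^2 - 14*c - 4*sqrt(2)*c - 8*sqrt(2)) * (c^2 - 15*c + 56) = sqrt(2)*c^5 - 13*sqrt(2)*c^4 - 7*c^4 + 22*sqrt(2)*c^3 + 91*c^3 - 182*c^2 + 164*sqrt(2)*c^2 - 784*c - 104*sqrt(2)*c - 448*sqrt(2)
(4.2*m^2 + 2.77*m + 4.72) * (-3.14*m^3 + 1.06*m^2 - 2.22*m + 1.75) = -13.188*m^5 - 4.2458*m^4 - 21.2086*m^3 + 6.2038*m^2 - 5.6309*m + 8.26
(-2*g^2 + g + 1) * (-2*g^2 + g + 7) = 4*g^4 - 4*g^3 - 15*g^2 + 8*g + 7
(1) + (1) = 2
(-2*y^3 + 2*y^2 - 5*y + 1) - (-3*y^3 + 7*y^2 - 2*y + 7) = y^3 - 5*y^2 - 3*y - 6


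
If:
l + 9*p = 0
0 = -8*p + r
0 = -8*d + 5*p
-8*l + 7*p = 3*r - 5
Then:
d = -5/88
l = 9/11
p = -1/11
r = -8/11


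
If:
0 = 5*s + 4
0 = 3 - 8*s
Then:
No Solution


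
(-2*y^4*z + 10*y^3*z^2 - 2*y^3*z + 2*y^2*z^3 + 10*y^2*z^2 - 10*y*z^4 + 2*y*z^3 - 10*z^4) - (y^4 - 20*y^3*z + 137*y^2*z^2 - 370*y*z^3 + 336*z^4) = -2*y^4*z - y^4 + 10*y^3*z^2 + 18*y^3*z + 2*y^2*z^3 - 127*y^2*z^2 - 10*y*z^4 + 372*y*z^3 - 346*z^4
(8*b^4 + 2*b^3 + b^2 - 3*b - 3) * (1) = 8*b^4 + 2*b^3 + b^2 - 3*b - 3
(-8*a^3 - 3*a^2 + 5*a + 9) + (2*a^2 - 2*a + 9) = -8*a^3 - a^2 + 3*a + 18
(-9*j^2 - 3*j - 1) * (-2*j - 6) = 18*j^3 + 60*j^2 + 20*j + 6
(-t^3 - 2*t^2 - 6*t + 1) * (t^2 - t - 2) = -t^5 - t^4 - 2*t^3 + 11*t^2 + 11*t - 2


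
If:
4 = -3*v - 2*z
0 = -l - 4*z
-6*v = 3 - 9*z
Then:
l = 20/13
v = -14/13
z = -5/13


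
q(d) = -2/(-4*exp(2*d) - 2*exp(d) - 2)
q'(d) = -2*(8*exp(2*d) + 2*exp(d))/(-4*exp(2*d) - 2*exp(d) - 2)^2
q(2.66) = 0.00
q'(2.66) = -0.00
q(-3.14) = 0.96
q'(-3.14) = -0.05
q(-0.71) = 0.51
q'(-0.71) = -0.37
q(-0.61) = 0.47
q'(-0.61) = -0.38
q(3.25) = 0.00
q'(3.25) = -0.00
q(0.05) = 0.23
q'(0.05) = -0.30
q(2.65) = 0.00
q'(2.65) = -0.00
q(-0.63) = 0.48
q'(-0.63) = -0.38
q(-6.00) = 1.00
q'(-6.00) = 0.00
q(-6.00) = 1.00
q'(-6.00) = 0.00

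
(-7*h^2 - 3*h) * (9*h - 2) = -63*h^3 - 13*h^2 + 6*h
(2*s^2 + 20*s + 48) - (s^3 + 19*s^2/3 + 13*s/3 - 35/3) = -s^3 - 13*s^2/3 + 47*s/3 + 179/3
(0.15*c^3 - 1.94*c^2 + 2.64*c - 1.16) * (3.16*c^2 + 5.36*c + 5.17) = 0.474*c^5 - 5.3264*c^4 - 1.2805*c^3 + 0.455000000000002*c^2 + 7.4312*c - 5.9972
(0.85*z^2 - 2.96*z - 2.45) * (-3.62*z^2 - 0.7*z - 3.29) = -3.077*z^4 + 10.1202*z^3 + 8.1445*z^2 + 11.4534*z + 8.0605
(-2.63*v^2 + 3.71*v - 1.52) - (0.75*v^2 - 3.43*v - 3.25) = -3.38*v^2 + 7.14*v + 1.73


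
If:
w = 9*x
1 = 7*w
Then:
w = 1/7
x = 1/63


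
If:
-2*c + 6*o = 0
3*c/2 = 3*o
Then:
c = 0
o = 0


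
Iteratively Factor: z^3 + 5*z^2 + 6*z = (z + 2)*(z^2 + 3*z) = (z + 2)*(z + 3)*(z)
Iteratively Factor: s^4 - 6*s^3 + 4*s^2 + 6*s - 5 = (s + 1)*(s^3 - 7*s^2 + 11*s - 5) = (s - 1)*(s + 1)*(s^2 - 6*s + 5) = (s - 1)^2*(s + 1)*(s - 5)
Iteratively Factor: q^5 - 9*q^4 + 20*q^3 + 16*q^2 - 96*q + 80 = (q - 2)*(q^4 - 7*q^3 + 6*q^2 + 28*q - 40) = (q - 5)*(q - 2)*(q^3 - 2*q^2 - 4*q + 8) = (q - 5)*(q - 2)*(q + 2)*(q^2 - 4*q + 4) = (q - 5)*(q - 2)^2*(q + 2)*(q - 2)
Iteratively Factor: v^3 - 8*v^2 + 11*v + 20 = (v - 4)*(v^2 - 4*v - 5) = (v - 4)*(v + 1)*(v - 5)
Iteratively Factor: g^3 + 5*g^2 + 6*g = (g + 2)*(g^2 + 3*g) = g*(g + 2)*(g + 3)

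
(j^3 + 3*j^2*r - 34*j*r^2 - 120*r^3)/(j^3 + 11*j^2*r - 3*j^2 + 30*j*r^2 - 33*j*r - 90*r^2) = (j^2 - 2*j*r - 24*r^2)/(j^2 + 6*j*r - 3*j - 18*r)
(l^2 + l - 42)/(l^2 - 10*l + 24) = (l + 7)/(l - 4)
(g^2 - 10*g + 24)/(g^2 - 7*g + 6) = (g - 4)/(g - 1)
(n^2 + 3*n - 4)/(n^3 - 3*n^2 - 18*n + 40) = (n - 1)/(n^2 - 7*n + 10)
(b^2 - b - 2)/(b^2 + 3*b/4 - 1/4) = 4*(b - 2)/(4*b - 1)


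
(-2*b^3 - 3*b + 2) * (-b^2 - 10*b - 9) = 2*b^5 + 20*b^4 + 21*b^3 + 28*b^2 + 7*b - 18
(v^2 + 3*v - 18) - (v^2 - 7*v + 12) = 10*v - 30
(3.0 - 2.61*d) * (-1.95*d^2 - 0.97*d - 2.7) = 5.0895*d^3 - 3.3183*d^2 + 4.137*d - 8.1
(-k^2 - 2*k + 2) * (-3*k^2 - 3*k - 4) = 3*k^4 + 9*k^3 + 4*k^2 + 2*k - 8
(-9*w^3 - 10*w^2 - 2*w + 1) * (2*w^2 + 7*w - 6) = -18*w^5 - 83*w^4 - 20*w^3 + 48*w^2 + 19*w - 6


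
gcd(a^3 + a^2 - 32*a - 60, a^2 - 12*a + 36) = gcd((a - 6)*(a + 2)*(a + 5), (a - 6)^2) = a - 6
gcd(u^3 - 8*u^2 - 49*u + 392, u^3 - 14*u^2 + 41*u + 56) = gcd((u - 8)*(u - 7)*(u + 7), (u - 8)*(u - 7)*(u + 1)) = u^2 - 15*u + 56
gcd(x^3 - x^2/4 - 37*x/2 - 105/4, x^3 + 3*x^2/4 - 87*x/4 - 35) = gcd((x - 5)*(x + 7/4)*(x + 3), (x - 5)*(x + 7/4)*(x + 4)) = x^2 - 13*x/4 - 35/4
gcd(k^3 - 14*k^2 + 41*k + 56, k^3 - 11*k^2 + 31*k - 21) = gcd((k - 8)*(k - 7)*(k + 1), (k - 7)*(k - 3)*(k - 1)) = k - 7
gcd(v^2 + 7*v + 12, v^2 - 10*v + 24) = 1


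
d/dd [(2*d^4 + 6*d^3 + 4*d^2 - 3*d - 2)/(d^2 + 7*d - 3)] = (4*d^5 + 48*d^4 + 60*d^3 - 23*d^2 - 20*d + 23)/(d^4 + 14*d^3 + 43*d^2 - 42*d + 9)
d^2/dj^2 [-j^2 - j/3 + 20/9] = -2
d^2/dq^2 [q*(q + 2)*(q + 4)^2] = 12*q^2 + 60*q + 64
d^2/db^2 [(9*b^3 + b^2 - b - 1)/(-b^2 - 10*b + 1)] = 4*(-449*b^3 + 135*b^2 + 3*b + 55)/(b^6 + 30*b^5 + 297*b^4 + 940*b^3 - 297*b^2 + 30*b - 1)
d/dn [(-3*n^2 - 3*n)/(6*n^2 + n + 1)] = 3*(5*n^2 - 2*n - 1)/(36*n^4 + 12*n^3 + 13*n^2 + 2*n + 1)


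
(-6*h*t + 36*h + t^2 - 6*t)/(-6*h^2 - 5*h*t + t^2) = (t - 6)/(h + t)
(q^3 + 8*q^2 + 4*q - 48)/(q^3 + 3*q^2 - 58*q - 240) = (q^2 + 2*q - 8)/(q^2 - 3*q - 40)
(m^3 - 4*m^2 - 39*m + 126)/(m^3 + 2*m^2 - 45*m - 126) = (m - 3)/(m + 3)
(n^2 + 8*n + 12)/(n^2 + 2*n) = (n + 6)/n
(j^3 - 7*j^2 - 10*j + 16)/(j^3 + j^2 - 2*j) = (j - 8)/j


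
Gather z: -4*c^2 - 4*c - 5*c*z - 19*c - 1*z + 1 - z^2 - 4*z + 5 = -4*c^2 - 23*c - z^2 + z*(-5*c - 5) + 6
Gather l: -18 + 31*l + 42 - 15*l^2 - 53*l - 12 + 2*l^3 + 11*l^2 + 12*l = 2*l^3 - 4*l^2 - 10*l + 12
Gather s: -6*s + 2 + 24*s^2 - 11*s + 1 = 24*s^2 - 17*s + 3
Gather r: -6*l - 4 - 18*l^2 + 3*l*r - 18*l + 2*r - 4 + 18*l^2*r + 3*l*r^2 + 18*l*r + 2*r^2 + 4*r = -18*l^2 - 24*l + r^2*(3*l + 2) + r*(18*l^2 + 21*l + 6) - 8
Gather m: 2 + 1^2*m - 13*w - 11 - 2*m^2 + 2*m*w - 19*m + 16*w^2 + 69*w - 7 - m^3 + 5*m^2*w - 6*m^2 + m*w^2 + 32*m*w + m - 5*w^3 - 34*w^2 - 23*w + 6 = -m^3 + m^2*(5*w - 8) + m*(w^2 + 34*w - 17) - 5*w^3 - 18*w^2 + 33*w - 10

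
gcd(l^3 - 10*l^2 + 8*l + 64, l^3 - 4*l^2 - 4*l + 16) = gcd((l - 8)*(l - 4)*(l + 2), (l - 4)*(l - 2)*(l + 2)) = l^2 - 2*l - 8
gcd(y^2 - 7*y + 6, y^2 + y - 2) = y - 1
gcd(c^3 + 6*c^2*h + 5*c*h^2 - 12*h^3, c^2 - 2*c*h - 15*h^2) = c + 3*h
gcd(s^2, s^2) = s^2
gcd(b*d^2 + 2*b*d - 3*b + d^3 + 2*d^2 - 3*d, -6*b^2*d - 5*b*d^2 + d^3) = b + d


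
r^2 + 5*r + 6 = (r + 2)*(r + 3)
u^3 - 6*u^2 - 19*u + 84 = (u - 7)*(u - 3)*(u + 4)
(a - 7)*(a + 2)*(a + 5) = a^3 - 39*a - 70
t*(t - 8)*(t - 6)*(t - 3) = t^4 - 17*t^3 + 90*t^2 - 144*t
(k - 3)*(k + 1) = k^2 - 2*k - 3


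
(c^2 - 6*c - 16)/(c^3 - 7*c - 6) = (c - 8)/(c^2 - 2*c - 3)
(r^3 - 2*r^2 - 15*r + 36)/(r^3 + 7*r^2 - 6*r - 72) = (r - 3)/(r + 6)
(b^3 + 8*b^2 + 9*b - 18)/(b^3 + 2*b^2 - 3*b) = (b + 6)/b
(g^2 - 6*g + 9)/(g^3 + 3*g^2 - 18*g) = (g - 3)/(g*(g + 6))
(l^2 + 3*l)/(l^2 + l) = (l + 3)/(l + 1)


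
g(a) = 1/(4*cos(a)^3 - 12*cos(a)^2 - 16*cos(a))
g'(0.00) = 0.00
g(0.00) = -0.04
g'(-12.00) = -0.04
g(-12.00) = -0.05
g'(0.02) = -0.00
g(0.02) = -0.04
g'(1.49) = -9.52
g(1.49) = -0.73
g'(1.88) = -0.54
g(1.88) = 0.27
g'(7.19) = -0.11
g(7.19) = -0.07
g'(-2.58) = -1.08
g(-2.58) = 0.40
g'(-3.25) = 156.98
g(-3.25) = 8.58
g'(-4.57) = -3.00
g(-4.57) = 0.50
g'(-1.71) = 3.15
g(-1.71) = 0.51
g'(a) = (12*sin(a)*cos(a)^2 - 24*sin(a)*cos(a) - 16*sin(a))/(4*cos(a)^3 - 12*cos(a)^2 - 16*cos(a))^2 = (3*sin(a) - 4*sin(a)/cos(a)^2 - 6*tan(a))/(4*(sin(a)^2 + 3*cos(a) + 3)^2)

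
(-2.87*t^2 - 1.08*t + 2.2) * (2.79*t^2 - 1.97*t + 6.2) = -8.0073*t^4 + 2.6407*t^3 - 9.5284*t^2 - 11.03*t + 13.64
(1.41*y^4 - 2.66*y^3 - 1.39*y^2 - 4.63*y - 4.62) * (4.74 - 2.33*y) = -3.2853*y^5 + 12.8812*y^4 - 9.3697*y^3 + 4.1993*y^2 - 11.1816*y - 21.8988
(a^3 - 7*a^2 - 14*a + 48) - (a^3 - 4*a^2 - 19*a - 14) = -3*a^2 + 5*a + 62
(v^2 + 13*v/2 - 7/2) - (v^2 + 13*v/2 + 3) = -13/2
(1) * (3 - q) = 3 - q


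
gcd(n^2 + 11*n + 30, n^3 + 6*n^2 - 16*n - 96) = n + 6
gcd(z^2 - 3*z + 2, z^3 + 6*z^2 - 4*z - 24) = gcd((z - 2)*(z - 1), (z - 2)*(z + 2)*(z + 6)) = z - 2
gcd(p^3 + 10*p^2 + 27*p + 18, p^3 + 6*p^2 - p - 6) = p^2 + 7*p + 6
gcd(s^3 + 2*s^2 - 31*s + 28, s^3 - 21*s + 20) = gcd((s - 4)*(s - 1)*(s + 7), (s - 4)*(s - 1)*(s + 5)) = s^2 - 5*s + 4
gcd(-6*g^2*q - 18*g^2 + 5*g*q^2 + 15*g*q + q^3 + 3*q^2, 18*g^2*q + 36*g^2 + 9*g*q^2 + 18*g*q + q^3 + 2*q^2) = 6*g + q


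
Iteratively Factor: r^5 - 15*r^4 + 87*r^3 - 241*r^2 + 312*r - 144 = (r - 4)*(r^4 - 11*r^3 + 43*r^2 - 69*r + 36) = (r - 4)^2*(r^3 - 7*r^2 + 15*r - 9) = (r - 4)^2*(r - 3)*(r^2 - 4*r + 3) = (r - 4)^2*(r - 3)^2*(r - 1)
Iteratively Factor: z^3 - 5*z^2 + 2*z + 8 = (z - 2)*(z^2 - 3*z - 4) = (z - 4)*(z - 2)*(z + 1)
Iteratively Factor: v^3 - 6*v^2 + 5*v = (v - 5)*(v^2 - v) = v*(v - 5)*(v - 1)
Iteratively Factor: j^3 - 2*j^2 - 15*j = (j)*(j^2 - 2*j - 15) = j*(j - 5)*(j + 3)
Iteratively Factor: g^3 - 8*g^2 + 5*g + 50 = (g - 5)*(g^2 - 3*g - 10) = (g - 5)*(g + 2)*(g - 5)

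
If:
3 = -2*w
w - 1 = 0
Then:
No Solution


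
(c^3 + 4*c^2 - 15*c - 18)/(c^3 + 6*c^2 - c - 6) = (c - 3)/(c - 1)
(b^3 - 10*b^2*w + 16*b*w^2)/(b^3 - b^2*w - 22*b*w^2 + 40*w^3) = b*(-b + 8*w)/(-b^2 - b*w + 20*w^2)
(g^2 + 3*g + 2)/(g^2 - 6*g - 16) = (g + 1)/(g - 8)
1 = 1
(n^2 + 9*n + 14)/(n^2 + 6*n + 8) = (n + 7)/(n + 4)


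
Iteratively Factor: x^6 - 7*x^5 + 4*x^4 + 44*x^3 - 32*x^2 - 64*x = (x)*(x^5 - 7*x^4 + 4*x^3 + 44*x^2 - 32*x - 64) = x*(x - 4)*(x^4 - 3*x^3 - 8*x^2 + 12*x + 16) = x*(x - 4)*(x + 1)*(x^3 - 4*x^2 - 4*x + 16) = x*(x - 4)^2*(x + 1)*(x^2 - 4) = x*(x - 4)^2*(x - 2)*(x + 1)*(x + 2)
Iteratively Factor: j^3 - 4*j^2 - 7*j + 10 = (j + 2)*(j^2 - 6*j + 5) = (j - 1)*(j + 2)*(j - 5)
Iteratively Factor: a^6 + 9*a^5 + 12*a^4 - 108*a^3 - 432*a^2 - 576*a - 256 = (a - 4)*(a^5 + 13*a^4 + 64*a^3 + 148*a^2 + 160*a + 64) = (a - 4)*(a + 4)*(a^4 + 9*a^3 + 28*a^2 + 36*a + 16) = (a - 4)*(a + 2)*(a + 4)*(a^3 + 7*a^2 + 14*a + 8) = (a - 4)*(a + 2)^2*(a + 4)*(a^2 + 5*a + 4) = (a - 4)*(a + 1)*(a + 2)^2*(a + 4)*(a + 4)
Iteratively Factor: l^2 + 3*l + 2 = (l + 1)*(l + 2)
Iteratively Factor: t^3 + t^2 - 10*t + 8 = (t - 2)*(t^2 + 3*t - 4) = (t - 2)*(t + 4)*(t - 1)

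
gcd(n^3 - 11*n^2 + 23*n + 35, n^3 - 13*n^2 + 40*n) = n - 5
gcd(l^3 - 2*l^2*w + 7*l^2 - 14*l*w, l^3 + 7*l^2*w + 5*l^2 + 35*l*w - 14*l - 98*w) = l + 7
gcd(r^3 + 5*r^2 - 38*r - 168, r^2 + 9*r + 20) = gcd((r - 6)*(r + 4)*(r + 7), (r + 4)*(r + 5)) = r + 4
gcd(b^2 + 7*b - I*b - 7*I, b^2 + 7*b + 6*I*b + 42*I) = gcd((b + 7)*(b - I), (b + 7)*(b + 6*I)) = b + 7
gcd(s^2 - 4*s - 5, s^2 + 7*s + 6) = s + 1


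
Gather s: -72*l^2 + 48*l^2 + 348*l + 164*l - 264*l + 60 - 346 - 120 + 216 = -24*l^2 + 248*l - 190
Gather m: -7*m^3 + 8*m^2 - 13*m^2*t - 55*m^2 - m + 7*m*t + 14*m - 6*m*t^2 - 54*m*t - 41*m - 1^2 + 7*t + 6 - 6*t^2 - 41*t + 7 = -7*m^3 + m^2*(-13*t - 47) + m*(-6*t^2 - 47*t - 28) - 6*t^2 - 34*t + 12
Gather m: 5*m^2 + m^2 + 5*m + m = 6*m^2 + 6*m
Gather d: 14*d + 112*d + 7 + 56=126*d + 63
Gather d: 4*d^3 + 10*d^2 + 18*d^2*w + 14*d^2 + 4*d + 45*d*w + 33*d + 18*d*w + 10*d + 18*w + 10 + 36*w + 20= 4*d^3 + d^2*(18*w + 24) + d*(63*w + 47) + 54*w + 30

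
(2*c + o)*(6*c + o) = 12*c^2 + 8*c*o + o^2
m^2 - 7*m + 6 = (m - 6)*(m - 1)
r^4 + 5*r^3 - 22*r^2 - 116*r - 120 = (r - 5)*(r + 2)^2*(r + 6)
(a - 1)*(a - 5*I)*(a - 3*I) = a^3 - a^2 - 8*I*a^2 - 15*a + 8*I*a + 15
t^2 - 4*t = t*(t - 4)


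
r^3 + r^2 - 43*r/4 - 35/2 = (r - 7/2)*(r + 2)*(r + 5/2)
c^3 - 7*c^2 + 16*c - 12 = (c - 3)*(c - 2)^2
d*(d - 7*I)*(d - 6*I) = d^3 - 13*I*d^2 - 42*d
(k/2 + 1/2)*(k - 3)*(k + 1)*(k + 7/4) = k^4/2 + 3*k^3/8 - 27*k^2/8 - 47*k/8 - 21/8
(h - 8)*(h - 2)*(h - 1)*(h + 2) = h^4 - 9*h^3 + 4*h^2 + 36*h - 32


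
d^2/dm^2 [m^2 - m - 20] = 2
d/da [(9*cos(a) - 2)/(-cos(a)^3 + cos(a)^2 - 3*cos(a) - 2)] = (-18*cos(a)^3 + 15*cos(a)^2 - 4*cos(a) + 24)*sin(a)/(cos(a)^3 - cos(a)^2 + 3*cos(a) + 2)^2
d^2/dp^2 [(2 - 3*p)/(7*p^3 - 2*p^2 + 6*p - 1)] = 2*(-441*p^5 + 714*p^4 - 110*p^3 + 150*p^2 - 12*p + 50)/(343*p^9 - 294*p^8 + 966*p^7 - 659*p^6 + 912*p^5 - 480*p^4 + 309*p^3 - 114*p^2 + 18*p - 1)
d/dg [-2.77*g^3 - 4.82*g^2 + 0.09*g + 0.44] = -8.31*g^2 - 9.64*g + 0.09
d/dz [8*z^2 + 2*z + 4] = 16*z + 2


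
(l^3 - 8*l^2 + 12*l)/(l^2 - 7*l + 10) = l*(l - 6)/(l - 5)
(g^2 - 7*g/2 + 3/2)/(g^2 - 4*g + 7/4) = 2*(g - 3)/(2*g - 7)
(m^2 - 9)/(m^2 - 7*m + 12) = (m + 3)/(m - 4)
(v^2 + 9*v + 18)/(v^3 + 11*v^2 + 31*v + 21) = (v + 6)/(v^2 + 8*v + 7)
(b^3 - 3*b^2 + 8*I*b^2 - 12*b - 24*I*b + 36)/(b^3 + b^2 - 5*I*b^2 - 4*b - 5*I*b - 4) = (b^3 + b^2*(-3 + 8*I) - 12*b*(1 + 2*I) + 36)/(b^3 + b^2*(1 - 5*I) - b*(4 + 5*I) - 4)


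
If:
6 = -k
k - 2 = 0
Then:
No Solution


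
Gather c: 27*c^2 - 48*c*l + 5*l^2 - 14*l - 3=27*c^2 - 48*c*l + 5*l^2 - 14*l - 3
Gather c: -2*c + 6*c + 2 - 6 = 4*c - 4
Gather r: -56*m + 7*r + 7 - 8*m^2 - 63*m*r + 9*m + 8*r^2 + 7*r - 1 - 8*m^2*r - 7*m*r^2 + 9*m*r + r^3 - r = -8*m^2 - 47*m + r^3 + r^2*(8 - 7*m) + r*(-8*m^2 - 54*m + 13) + 6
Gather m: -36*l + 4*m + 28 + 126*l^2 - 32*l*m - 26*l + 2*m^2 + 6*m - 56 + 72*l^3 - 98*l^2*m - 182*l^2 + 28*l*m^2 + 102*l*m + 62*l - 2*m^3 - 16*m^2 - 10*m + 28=72*l^3 - 56*l^2 - 2*m^3 + m^2*(28*l - 14) + m*(-98*l^2 + 70*l)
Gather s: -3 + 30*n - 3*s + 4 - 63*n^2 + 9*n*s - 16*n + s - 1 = -63*n^2 + 14*n + s*(9*n - 2)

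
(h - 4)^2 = h^2 - 8*h + 16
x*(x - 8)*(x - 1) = x^3 - 9*x^2 + 8*x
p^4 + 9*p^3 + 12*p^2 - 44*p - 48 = (p - 2)*(p + 1)*(p + 4)*(p + 6)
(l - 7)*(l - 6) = l^2 - 13*l + 42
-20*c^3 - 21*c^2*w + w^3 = (-5*c + w)*(c + w)*(4*c + w)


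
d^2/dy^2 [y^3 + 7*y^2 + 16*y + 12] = 6*y + 14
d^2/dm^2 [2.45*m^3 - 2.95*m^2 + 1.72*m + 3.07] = 14.7*m - 5.9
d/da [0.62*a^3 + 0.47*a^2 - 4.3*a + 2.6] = 1.86*a^2 + 0.94*a - 4.3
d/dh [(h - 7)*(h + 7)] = 2*h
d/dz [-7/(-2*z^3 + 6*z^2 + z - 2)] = 7*(-6*z^2 + 12*z + 1)/(2*z^3 - 6*z^2 - z + 2)^2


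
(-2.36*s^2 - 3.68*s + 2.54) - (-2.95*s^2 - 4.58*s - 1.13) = 0.59*s^2 + 0.9*s + 3.67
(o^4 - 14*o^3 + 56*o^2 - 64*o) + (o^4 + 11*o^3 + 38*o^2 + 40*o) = 2*o^4 - 3*o^3 + 94*o^2 - 24*o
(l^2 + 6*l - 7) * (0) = 0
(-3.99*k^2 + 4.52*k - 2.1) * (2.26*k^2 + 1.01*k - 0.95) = -9.0174*k^4 + 6.1853*k^3 + 3.6097*k^2 - 6.415*k + 1.995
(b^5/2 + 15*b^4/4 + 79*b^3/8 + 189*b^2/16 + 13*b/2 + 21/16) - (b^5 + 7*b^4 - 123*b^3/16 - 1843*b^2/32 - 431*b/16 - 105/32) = -b^5/2 - 13*b^4/4 + 281*b^3/16 + 2221*b^2/32 + 535*b/16 + 147/32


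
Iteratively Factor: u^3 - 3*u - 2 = (u + 1)*(u^2 - u - 2) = (u - 2)*(u + 1)*(u + 1)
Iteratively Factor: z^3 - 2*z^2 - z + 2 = (z - 2)*(z^2 - 1) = (z - 2)*(z + 1)*(z - 1)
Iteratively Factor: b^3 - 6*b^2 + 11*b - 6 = (b - 2)*(b^2 - 4*b + 3) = (b - 2)*(b - 1)*(b - 3)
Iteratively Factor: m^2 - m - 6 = (m - 3)*(m + 2)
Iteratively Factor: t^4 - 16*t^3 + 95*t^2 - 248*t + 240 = (t - 4)*(t^3 - 12*t^2 + 47*t - 60) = (t - 4)*(t - 3)*(t^2 - 9*t + 20) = (t - 4)^2*(t - 3)*(t - 5)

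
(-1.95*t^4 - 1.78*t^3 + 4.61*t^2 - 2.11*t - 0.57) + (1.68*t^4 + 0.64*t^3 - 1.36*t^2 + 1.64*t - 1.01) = -0.27*t^4 - 1.14*t^3 + 3.25*t^2 - 0.47*t - 1.58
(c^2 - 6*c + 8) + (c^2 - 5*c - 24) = 2*c^2 - 11*c - 16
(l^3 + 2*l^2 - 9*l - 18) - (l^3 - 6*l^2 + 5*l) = 8*l^2 - 14*l - 18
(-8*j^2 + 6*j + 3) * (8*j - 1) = -64*j^3 + 56*j^2 + 18*j - 3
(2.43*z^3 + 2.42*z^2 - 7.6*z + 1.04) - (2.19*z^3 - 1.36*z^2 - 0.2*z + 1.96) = 0.24*z^3 + 3.78*z^2 - 7.4*z - 0.92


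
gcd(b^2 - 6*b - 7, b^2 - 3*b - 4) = b + 1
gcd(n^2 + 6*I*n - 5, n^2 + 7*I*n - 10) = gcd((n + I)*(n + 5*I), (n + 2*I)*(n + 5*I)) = n + 5*I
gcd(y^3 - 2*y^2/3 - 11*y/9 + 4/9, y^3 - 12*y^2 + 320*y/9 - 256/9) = y - 4/3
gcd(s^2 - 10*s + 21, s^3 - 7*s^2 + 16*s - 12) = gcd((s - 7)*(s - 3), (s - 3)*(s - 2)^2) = s - 3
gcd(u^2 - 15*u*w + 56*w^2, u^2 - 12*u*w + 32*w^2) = u - 8*w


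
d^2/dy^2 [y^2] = 2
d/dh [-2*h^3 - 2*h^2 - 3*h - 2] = -6*h^2 - 4*h - 3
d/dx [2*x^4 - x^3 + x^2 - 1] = x*(8*x^2 - 3*x + 2)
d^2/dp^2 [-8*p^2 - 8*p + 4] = -16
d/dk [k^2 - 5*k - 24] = 2*k - 5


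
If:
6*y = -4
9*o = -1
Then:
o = -1/9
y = -2/3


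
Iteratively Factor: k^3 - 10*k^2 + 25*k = (k)*(k^2 - 10*k + 25) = k*(k - 5)*(k - 5)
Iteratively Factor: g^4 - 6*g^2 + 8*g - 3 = (g - 1)*(g^3 + g^2 - 5*g + 3) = (g - 1)^2*(g^2 + 2*g - 3) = (g - 1)^2*(g + 3)*(g - 1)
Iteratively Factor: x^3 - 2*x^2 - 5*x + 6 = (x - 3)*(x^2 + x - 2) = (x - 3)*(x + 2)*(x - 1)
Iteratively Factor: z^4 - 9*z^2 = (z + 3)*(z^3 - 3*z^2) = (z - 3)*(z + 3)*(z^2) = z*(z - 3)*(z + 3)*(z)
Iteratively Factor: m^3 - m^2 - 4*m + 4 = (m + 2)*(m^2 - 3*m + 2) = (m - 1)*(m + 2)*(m - 2)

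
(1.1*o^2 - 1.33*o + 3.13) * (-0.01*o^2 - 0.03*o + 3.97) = -0.011*o^4 - 0.0197*o^3 + 4.3756*o^2 - 5.374*o + 12.4261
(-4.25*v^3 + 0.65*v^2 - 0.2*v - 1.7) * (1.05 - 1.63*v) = 6.9275*v^4 - 5.522*v^3 + 1.0085*v^2 + 2.561*v - 1.785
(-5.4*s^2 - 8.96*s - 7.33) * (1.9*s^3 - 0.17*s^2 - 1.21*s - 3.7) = -10.26*s^5 - 16.106*s^4 - 5.8698*s^3 + 32.0677*s^2 + 42.0213*s + 27.121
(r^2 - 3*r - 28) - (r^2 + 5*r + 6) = -8*r - 34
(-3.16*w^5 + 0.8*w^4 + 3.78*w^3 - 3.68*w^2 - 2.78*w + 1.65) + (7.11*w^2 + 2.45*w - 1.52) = -3.16*w^5 + 0.8*w^4 + 3.78*w^3 + 3.43*w^2 - 0.33*w + 0.13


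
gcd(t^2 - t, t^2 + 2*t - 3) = t - 1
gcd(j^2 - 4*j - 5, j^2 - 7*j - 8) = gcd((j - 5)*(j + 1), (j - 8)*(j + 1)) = j + 1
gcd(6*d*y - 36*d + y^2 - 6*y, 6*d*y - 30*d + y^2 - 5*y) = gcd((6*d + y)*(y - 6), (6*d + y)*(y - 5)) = 6*d + y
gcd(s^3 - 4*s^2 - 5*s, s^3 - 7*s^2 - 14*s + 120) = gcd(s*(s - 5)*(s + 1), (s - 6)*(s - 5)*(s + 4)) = s - 5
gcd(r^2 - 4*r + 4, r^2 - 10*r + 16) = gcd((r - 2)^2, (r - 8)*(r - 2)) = r - 2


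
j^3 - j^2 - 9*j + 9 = (j - 3)*(j - 1)*(j + 3)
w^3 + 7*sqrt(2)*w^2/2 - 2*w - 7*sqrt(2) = (w - sqrt(2))*(w + sqrt(2))*(w + 7*sqrt(2)/2)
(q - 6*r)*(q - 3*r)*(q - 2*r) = q^3 - 11*q^2*r + 36*q*r^2 - 36*r^3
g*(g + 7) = g^2 + 7*g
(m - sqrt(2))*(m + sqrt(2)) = m^2 - 2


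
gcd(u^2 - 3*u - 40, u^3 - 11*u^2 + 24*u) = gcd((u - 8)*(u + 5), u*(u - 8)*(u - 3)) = u - 8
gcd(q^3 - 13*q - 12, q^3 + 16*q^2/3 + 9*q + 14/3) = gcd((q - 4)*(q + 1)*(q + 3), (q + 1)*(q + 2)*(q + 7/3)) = q + 1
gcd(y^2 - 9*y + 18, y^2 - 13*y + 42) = y - 6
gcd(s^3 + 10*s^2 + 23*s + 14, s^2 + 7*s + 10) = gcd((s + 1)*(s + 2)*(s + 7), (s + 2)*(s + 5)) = s + 2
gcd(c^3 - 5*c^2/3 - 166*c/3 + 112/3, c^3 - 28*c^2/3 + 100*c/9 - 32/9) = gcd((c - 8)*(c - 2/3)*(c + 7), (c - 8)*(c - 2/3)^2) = c^2 - 26*c/3 + 16/3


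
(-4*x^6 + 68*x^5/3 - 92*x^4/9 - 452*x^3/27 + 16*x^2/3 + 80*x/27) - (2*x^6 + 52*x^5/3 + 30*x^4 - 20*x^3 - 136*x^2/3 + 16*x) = -6*x^6 + 16*x^5/3 - 362*x^4/9 + 88*x^3/27 + 152*x^2/3 - 352*x/27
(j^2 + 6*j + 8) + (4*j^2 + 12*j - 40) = 5*j^2 + 18*j - 32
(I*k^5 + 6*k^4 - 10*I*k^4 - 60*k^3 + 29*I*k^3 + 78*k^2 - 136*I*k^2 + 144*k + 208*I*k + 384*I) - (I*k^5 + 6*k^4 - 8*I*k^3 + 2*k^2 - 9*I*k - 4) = -10*I*k^4 - 60*k^3 + 37*I*k^3 + 76*k^2 - 136*I*k^2 + 144*k + 217*I*k + 4 + 384*I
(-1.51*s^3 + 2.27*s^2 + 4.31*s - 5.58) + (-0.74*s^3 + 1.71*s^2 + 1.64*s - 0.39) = -2.25*s^3 + 3.98*s^2 + 5.95*s - 5.97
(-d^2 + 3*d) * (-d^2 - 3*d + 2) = d^4 - 11*d^2 + 6*d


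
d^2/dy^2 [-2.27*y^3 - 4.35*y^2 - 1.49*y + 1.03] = -13.62*y - 8.7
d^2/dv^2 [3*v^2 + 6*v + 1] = 6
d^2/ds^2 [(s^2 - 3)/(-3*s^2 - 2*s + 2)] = 2*(6*s^3 + 63*s^2 + 54*s + 26)/(27*s^6 + 54*s^5 - 18*s^4 - 64*s^3 + 12*s^2 + 24*s - 8)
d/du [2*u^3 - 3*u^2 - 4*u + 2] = 6*u^2 - 6*u - 4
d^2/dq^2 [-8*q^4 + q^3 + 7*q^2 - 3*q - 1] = -96*q^2 + 6*q + 14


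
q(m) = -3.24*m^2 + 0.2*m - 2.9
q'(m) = 0.2 - 6.48*m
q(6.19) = -125.81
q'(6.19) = -39.91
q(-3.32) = -39.28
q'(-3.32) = 21.71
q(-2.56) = -24.65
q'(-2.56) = 16.79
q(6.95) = -158.01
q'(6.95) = -44.84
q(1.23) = -7.56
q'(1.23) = -7.77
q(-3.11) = -34.86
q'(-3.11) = 20.35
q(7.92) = -204.55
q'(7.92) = -51.12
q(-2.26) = -19.90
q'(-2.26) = 14.84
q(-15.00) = -734.90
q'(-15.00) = 97.40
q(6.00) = -118.34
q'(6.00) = -38.68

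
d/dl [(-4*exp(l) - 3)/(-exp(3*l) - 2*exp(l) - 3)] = (-(4*exp(l) + 3)*(3*exp(2*l) + 2) + 4*exp(3*l) + 8*exp(l) + 12)*exp(l)/(exp(3*l) + 2*exp(l) + 3)^2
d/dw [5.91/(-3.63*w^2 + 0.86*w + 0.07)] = (42.9066*w - 5.0826)/(-3.63*w^2 + 0.86*w + 0.07)^2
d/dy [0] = 0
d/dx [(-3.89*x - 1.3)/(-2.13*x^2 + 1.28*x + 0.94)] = (8.2857*x^2 - 4.9792*x - (3.89*x + 1.3)*(4.26*x - 1.28) - 3.6566)/(-2.13*x^2 + 1.28*x + 0.94)^2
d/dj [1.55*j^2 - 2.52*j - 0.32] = 3.1*j - 2.52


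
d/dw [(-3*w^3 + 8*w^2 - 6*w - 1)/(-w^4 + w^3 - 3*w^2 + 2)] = (-w*(4*w^2 - 3*w + 6)*(3*w^3 - 8*w^2 + 6*w + 1) + (9*w^2 - 16*w + 6)*(w^4 - w^3 + 3*w^2 - 2))/(w^4 - w^3 + 3*w^2 - 2)^2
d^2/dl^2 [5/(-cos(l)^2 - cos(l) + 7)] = 5*(4*sin(l)^4 - 31*sin(l)^2 + 13*cos(l)/4 + 3*cos(3*l)/4 + 11)/(-sin(l)^2 + cos(l) - 6)^3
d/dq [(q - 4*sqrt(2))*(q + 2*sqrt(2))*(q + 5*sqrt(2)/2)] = 3*q^2 + sqrt(2)*q - 26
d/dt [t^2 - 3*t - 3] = 2*t - 3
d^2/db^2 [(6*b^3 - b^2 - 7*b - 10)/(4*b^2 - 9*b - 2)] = 4*(193*b^3 - 90*b^2 + 492*b - 384)/(64*b^6 - 432*b^5 + 876*b^4 - 297*b^3 - 438*b^2 - 108*b - 8)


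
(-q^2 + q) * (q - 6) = -q^3 + 7*q^2 - 6*q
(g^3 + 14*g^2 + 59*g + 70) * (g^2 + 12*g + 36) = g^5 + 26*g^4 + 263*g^3 + 1282*g^2 + 2964*g + 2520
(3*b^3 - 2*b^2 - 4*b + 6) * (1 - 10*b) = -30*b^4 + 23*b^3 + 38*b^2 - 64*b + 6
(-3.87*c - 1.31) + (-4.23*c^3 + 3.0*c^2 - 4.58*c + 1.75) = -4.23*c^3 + 3.0*c^2 - 8.45*c + 0.44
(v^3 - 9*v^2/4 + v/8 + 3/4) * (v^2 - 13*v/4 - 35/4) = v^5 - 11*v^4/2 - 21*v^3/16 + 641*v^2/32 - 113*v/32 - 105/16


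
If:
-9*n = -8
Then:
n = 8/9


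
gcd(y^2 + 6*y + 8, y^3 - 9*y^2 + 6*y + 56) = y + 2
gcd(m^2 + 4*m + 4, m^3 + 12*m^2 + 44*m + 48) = m + 2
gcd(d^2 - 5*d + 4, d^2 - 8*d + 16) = d - 4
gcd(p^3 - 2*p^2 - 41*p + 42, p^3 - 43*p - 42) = p^2 - p - 42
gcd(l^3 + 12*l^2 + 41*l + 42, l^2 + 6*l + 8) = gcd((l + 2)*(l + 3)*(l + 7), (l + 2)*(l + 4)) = l + 2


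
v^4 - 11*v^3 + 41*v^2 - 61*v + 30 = (v - 5)*(v - 3)*(v - 2)*(v - 1)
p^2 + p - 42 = (p - 6)*(p + 7)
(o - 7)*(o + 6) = o^2 - o - 42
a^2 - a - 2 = (a - 2)*(a + 1)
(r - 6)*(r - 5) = r^2 - 11*r + 30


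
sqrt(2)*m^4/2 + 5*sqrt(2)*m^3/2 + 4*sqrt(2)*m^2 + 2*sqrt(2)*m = m*(m + 2)^2*(sqrt(2)*m/2 + sqrt(2)/2)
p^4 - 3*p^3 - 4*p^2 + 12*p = p*(p - 3)*(p - 2)*(p + 2)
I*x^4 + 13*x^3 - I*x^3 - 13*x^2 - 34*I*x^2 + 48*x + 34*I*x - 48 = (x - 8*I)*(x - 6*I)*(x + I)*(I*x - I)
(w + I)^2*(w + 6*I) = w^3 + 8*I*w^2 - 13*w - 6*I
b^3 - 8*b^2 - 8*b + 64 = (b - 8)*(b - 2*sqrt(2))*(b + 2*sqrt(2))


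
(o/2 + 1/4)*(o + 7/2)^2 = o^3/2 + 15*o^2/4 + 63*o/8 + 49/16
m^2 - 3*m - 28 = (m - 7)*(m + 4)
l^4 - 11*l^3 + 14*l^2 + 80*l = l*(l - 8)*(l - 5)*(l + 2)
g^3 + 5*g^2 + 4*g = g*(g + 1)*(g + 4)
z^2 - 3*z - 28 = (z - 7)*(z + 4)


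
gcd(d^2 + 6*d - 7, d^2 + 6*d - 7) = d^2 + 6*d - 7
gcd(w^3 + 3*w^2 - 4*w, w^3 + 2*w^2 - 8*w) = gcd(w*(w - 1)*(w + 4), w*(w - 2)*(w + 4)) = w^2 + 4*w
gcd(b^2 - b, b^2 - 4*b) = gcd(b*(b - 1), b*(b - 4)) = b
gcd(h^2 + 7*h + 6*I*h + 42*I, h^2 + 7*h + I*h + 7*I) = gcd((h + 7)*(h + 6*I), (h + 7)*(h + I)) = h + 7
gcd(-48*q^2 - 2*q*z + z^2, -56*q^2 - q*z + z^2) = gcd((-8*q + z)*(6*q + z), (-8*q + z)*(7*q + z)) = -8*q + z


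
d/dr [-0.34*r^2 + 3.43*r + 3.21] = 3.43 - 0.68*r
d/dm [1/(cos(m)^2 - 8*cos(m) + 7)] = 2*(cos(m) - 4)*sin(m)/(cos(m)^2 - 8*cos(m) + 7)^2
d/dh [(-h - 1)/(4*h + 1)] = 3/(4*h + 1)^2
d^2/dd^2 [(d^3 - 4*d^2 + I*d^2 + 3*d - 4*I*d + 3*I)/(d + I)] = 2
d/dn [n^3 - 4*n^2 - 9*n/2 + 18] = 3*n^2 - 8*n - 9/2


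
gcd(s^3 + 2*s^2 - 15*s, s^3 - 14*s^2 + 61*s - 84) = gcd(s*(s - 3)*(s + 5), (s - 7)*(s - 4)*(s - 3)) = s - 3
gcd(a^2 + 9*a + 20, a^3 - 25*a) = a + 5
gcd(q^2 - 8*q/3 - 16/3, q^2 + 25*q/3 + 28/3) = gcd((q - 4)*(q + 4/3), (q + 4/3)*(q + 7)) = q + 4/3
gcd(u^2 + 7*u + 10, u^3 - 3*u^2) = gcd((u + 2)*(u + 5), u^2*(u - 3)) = 1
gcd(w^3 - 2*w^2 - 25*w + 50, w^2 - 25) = w^2 - 25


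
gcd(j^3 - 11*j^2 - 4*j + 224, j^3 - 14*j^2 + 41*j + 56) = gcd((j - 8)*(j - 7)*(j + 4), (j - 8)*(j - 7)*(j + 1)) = j^2 - 15*j + 56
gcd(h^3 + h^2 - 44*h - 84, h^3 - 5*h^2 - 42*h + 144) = h + 6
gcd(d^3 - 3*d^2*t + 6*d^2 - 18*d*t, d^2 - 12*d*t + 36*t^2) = 1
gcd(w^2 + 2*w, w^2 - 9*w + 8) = 1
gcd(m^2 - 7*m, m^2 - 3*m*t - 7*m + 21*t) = m - 7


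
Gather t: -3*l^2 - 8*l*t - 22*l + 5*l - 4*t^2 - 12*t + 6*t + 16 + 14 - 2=-3*l^2 - 17*l - 4*t^2 + t*(-8*l - 6) + 28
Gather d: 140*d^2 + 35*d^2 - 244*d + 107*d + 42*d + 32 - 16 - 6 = 175*d^2 - 95*d + 10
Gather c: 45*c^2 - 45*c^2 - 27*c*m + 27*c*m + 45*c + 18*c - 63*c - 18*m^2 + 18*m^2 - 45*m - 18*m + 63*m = 0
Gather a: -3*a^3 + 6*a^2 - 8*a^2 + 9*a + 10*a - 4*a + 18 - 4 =-3*a^3 - 2*a^2 + 15*a + 14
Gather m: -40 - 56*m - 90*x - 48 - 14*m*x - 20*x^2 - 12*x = m*(-14*x - 56) - 20*x^2 - 102*x - 88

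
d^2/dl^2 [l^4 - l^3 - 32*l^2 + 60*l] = 12*l^2 - 6*l - 64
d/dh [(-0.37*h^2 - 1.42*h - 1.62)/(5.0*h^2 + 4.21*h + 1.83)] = (5.5423*h^2 + 14.8458*h + 4.2216)/(25.0*h^4 + 42.1*h^3 + 36.0241*h^2 + 15.4086*h + 3.3489)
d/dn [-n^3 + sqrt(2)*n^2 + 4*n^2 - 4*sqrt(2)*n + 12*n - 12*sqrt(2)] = -3*n^2 + 2*sqrt(2)*n + 8*n - 4*sqrt(2) + 12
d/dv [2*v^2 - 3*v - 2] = 4*v - 3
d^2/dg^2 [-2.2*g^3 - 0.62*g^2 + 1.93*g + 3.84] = -13.2*g - 1.24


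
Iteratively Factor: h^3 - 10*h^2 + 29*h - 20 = (h - 5)*(h^2 - 5*h + 4) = (h - 5)*(h - 4)*(h - 1)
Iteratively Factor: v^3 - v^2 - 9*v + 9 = (v - 1)*(v^2 - 9) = (v - 3)*(v - 1)*(v + 3)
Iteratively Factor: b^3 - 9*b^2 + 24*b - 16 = (b - 4)*(b^2 - 5*b + 4) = (b - 4)^2*(b - 1)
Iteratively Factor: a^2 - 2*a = (a)*(a - 2)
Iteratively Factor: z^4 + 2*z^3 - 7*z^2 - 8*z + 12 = (z + 2)*(z^3 - 7*z + 6) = (z + 2)*(z + 3)*(z^2 - 3*z + 2) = (z - 2)*(z + 2)*(z + 3)*(z - 1)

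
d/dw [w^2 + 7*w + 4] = 2*w + 7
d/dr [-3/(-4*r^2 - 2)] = -6*r/(2*r^2 + 1)^2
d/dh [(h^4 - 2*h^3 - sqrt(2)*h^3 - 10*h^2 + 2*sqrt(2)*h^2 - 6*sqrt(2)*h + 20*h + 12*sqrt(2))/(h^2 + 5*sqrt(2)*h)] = 2*(h^5 - h^4 + 7*sqrt(2)*h^4 - 10*sqrt(2)*h^3 - 10*h^3 - 22*sqrt(2)*h^2 - 12*sqrt(2)*h - 60)/(h^2*(h^2 + 10*sqrt(2)*h + 50))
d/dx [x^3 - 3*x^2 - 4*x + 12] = 3*x^2 - 6*x - 4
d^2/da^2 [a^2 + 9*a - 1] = 2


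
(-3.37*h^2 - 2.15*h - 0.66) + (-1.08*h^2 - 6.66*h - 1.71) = -4.45*h^2 - 8.81*h - 2.37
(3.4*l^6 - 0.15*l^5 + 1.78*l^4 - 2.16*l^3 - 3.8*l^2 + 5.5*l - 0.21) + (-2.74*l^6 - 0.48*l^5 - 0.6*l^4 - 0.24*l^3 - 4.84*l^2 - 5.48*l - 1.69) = 0.66*l^6 - 0.63*l^5 + 1.18*l^4 - 2.4*l^3 - 8.64*l^2 + 0.0199999999999996*l - 1.9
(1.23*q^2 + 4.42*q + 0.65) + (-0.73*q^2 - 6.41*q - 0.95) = 0.5*q^2 - 1.99*q - 0.3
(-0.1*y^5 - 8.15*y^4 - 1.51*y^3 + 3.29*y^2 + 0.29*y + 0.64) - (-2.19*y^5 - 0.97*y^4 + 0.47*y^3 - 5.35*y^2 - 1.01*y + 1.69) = 2.09*y^5 - 7.18*y^4 - 1.98*y^3 + 8.64*y^2 + 1.3*y - 1.05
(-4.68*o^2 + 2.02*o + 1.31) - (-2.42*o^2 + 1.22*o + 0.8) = -2.26*o^2 + 0.8*o + 0.51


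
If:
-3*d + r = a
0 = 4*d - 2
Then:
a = r - 3/2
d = 1/2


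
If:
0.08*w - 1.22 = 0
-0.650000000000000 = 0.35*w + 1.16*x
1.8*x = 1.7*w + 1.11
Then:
No Solution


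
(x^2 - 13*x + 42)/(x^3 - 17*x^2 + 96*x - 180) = (x - 7)/(x^2 - 11*x + 30)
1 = 1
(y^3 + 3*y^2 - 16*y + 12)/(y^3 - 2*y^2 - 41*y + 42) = (y - 2)/(y - 7)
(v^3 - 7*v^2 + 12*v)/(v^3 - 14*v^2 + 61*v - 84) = v/(v - 7)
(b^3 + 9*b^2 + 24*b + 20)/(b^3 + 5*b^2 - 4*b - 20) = (b + 2)/(b - 2)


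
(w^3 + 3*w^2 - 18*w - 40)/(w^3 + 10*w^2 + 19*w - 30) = (w^2 - 2*w - 8)/(w^2 + 5*w - 6)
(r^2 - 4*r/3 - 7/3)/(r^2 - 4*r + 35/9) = 3*(r + 1)/(3*r - 5)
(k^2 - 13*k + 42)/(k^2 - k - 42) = (k - 6)/(k + 6)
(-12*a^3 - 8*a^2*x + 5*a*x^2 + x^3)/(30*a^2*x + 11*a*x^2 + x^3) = (-2*a^2 - a*x + x^2)/(x*(5*a + x))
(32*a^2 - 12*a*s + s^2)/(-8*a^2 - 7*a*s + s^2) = (-4*a + s)/(a + s)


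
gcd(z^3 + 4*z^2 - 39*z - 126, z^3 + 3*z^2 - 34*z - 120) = z - 6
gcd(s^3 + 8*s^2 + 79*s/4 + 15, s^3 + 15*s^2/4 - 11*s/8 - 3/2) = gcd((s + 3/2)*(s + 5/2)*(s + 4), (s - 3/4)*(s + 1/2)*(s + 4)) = s + 4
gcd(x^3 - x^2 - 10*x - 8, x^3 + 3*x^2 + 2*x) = x^2 + 3*x + 2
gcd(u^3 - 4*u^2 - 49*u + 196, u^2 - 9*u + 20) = u - 4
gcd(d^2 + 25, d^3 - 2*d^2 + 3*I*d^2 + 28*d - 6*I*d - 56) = 1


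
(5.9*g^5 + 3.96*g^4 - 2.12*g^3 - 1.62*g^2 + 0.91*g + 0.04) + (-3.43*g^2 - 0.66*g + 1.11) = 5.9*g^5 + 3.96*g^4 - 2.12*g^3 - 5.05*g^2 + 0.25*g + 1.15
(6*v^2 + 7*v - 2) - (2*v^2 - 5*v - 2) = 4*v^2 + 12*v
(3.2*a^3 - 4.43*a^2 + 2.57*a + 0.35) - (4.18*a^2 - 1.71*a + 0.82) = 3.2*a^3 - 8.61*a^2 + 4.28*a - 0.47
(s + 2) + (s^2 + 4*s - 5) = s^2 + 5*s - 3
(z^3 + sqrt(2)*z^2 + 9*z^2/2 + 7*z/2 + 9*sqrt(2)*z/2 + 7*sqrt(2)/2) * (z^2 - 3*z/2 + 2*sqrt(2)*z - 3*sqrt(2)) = z^5 + 3*z^4 + 3*sqrt(2)*z^4 + 3*z^3/4 + 9*sqrt(2)*z^3 - 39*sqrt(2)*z^2/4 + 27*z^2/4 - 63*sqrt(2)*z/4 - 13*z - 21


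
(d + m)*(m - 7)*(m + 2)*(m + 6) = d*m^3 + d*m^2 - 44*d*m - 84*d + m^4 + m^3 - 44*m^2 - 84*m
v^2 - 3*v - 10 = (v - 5)*(v + 2)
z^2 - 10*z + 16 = (z - 8)*(z - 2)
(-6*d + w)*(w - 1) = -6*d*w + 6*d + w^2 - w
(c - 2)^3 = c^3 - 6*c^2 + 12*c - 8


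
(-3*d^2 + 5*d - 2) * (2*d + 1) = -6*d^3 + 7*d^2 + d - 2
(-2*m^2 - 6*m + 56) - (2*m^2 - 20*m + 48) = -4*m^2 + 14*m + 8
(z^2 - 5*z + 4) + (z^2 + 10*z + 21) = 2*z^2 + 5*z + 25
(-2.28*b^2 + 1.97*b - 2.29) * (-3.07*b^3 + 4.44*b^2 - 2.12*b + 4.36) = 6.9996*b^5 - 16.1711*b^4 + 20.6107*b^3 - 24.2848*b^2 + 13.444*b - 9.9844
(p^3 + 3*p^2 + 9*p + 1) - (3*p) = p^3 + 3*p^2 + 6*p + 1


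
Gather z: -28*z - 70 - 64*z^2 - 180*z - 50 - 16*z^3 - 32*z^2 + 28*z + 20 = -16*z^3 - 96*z^2 - 180*z - 100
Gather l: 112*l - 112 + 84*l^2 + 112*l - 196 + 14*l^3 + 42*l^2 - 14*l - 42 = 14*l^3 + 126*l^2 + 210*l - 350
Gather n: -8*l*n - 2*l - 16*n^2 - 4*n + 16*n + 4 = -2*l - 16*n^2 + n*(12 - 8*l) + 4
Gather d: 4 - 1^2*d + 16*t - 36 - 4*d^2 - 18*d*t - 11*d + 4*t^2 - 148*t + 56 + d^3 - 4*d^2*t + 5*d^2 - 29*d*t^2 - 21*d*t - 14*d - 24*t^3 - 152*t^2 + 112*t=d^3 + d^2*(1 - 4*t) + d*(-29*t^2 - 39*t - 26) - 24*t^3 - 148*t^2 - 20*t + 24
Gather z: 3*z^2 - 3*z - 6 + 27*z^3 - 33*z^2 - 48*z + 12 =27*z^3 - 30*z^2 - 51*z + 6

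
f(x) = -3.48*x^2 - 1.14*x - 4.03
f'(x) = -6.96*x - 1.14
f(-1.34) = -8.75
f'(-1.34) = 8.19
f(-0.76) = -5.17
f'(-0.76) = 4.15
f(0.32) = -4.75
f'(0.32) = -3.37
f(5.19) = -103.68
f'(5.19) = -37.26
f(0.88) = -7.73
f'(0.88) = -7.26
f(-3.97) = -54.35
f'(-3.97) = 26.49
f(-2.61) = -24.76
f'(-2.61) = 17.03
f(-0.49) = -4.31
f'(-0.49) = 2.27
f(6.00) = -136.15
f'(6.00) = -42.90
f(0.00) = -4.03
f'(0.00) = -1.14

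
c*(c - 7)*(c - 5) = c^3 - 12*c^2 + 35*c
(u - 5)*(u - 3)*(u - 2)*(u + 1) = u^4 - 9*u^3 + 21*u^2 + u - 30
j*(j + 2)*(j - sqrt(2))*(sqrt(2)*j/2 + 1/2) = sqrt(2)*j^4/2 - j^3/2 + sqrt(2)*j^3 - j^2 - sqrt(2)*j^2/2 - sqrt(2)*j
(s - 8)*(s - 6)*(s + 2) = s^3 - 12*s^2 + 20*s + 96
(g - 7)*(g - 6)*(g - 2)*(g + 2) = g^4 - 13*g^3 + 38*g^2 + 52*g - 168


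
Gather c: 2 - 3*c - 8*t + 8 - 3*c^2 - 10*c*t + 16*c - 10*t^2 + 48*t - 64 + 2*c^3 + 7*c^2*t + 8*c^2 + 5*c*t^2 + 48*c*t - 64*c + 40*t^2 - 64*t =2*c^3 + c^2*(7*t + 5) + c*(5*t^2 + 38*t - 51) + 30*t^2 - 24*t - 54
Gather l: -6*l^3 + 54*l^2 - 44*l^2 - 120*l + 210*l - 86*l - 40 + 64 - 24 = -6*l^3 + 10*l^2 + 4*l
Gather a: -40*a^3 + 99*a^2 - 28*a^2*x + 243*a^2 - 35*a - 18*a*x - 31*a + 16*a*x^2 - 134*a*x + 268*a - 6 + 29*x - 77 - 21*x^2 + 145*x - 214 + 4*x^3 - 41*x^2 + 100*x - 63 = -40*a^3 + a^2*(342 - 28*x) + a*(16*x^2 - 152*x + 202) + 4*x^3 - 62*x^2 + 274*x - 360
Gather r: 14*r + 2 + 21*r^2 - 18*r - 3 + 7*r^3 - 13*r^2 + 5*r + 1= 7*r^3 + 8*r^2 + r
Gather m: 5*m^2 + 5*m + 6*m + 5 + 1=5*m^2 + 11*m + 6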